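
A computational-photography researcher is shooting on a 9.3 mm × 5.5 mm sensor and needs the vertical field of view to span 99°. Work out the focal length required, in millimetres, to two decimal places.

From α = 2·arctan(h/2f) we get f = h / (2·tan(α/2)).
With h = 5.5 mm and α/2 = 49.5°, tan(α/2) ≈ 1.17085, so f ≈ 5.5 / 2.34170 ≈ 2.3487 mm.

2.35 mm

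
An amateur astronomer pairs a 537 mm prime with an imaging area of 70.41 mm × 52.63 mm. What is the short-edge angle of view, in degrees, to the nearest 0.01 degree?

Angle of view α = 2·arctan(h/2f) with h = 52.63 mm and f = 537 mm.
h/2f = 0.04900; arctan(0.04900) ≈ 2.8055°, so α ≈ 5.6109°.

5.61°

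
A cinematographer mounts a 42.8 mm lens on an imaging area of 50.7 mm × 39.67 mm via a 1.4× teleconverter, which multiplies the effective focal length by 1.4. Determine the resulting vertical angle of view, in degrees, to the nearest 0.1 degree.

Effective focal length f = 42.8 × 1.4 = 59.92 mm.
α = 2·arctan(39.67 / (2 × 59.92)) = 2·arctan(0.33102) ≈ 36.6316°.

36.6°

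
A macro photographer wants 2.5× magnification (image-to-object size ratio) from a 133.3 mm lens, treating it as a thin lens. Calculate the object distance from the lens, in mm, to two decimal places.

With m = dᵢ/dₒ and 1/f = 1/dₒ + 1/dᵢ, substituting dᵢ = m·dₒ gives 1/f = (1 + 1/m)/dₒ, hence dₒ = f·(1 + 1/m).
dₒ = 133.3 × (1 + 1/2.5) = 133.3 × 1.40000 ≈ 186.620 mm.

186.62 mm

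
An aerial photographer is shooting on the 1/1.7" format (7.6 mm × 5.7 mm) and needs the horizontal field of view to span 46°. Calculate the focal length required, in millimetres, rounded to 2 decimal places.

8.95 mm

From α = 2·arctan(w/2f) we get f = w / (2·tan(α/2)).
With w = 7.6 mm and α/2 = 23°, tan(α/2) ≈ 0.42447, so f ≈ 7.6 / 0.84895 ≈ 8.9522 mm.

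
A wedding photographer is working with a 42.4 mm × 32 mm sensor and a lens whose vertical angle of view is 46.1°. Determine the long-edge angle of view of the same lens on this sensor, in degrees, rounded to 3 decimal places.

From the vertical AOV: f = 32 / (2·tan(23.05°)) = 32 / 0.85101 ≈ 37.6024 mm.
Long-edge AOV = 2·arctan(42.4 / (2 × 37.6024)) = 2·arctan(0.56379) ≈ 58.8281°.

58.828°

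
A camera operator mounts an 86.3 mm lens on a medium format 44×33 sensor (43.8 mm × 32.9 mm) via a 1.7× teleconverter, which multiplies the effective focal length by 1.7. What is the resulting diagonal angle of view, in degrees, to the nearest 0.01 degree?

Effective focal length f = 86.3 × 1.7 = 146.71 mm.
Sensor diagonal = √(43.8² + 32.9²) = √3000.8500 ≈ 54.7800 mm.
α = 2·arctan(54.780 / (2 × 146.71)) = 2·arctan(0.18669) ≈ 21.1502°.

21.15°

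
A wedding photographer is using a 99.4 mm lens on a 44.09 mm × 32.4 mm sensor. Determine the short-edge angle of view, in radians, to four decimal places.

Angle of view α = 2·arctan(h/2f) with h = 32.4 mm and f = 99.4 mm.
h/2f = 0.16298; arctan(0.16298) ≈ 0.1616 rad, so α ≈ 0.3231 rad.

0.3231 rad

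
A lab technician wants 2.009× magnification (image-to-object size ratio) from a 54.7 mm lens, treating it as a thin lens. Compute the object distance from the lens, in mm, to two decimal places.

With m = dᵢ/dₒ and 1/f = 1/dₒ + 1/dᵢ, substituting dᵢ = m·dₒ gives 1/f = (1 + 1/m)/dₒ, hence dₒ = f·(1 + 1/m).
dₒ = 54.7 × (1 + 1/2.009) = 54.7 × 1.49776 ≈ 81.927 mm.

81.93 mm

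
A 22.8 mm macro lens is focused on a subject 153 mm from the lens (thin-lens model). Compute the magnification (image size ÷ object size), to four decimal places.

0.1751×

Thin lens: 1/f = 1/dₒ + 1/dᵢ → 1/dᵢ = 1/22.8 − 1/153 = 0.0373237 mm⁻¹, so dᵢ ≈ 26.7926 mm.
Magnification m = dᵢ/dₒ = 26.7926/153 ≈ 0.17512.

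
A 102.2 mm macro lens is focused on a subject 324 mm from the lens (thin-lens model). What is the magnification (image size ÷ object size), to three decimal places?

0.461×

Thin lens: 1/f = 1/dₒ + 1/dᵢ → 1/dᵢ = 1/102.2 − 1/324 = 0.0066983 mm⁻¹, so dᵢ ≈ 149.2913 mm.
Magnification m = dᵢ/dₒ = 149.2913/324 ≈ 0.46078.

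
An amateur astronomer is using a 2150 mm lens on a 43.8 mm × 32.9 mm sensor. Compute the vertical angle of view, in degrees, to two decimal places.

0.88°

Angle of view α = 2·arctan(h/2f) with h = 32.9 mm and f = 2150 mm.
h/2f = 0.00765; arctan(0.00765) ≈ 0.4384°, so α ≈ 0.8767°.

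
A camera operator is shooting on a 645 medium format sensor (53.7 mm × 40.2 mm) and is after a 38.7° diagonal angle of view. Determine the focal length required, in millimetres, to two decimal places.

95.51 mm

Sensor diagonal = √(53.7² + 40.2²) = √4499.7300 ≈ 67.0800 mm.
From α = 2·arctan(d/2f) we get f = d / (2·tan(α/2)).
With d = 67.0800 mm and α/2 = 19.35°, tan(α/2) ≈ 0.35118, so f ≈ 67.0800 / 0.70235 ≈ 95.5080 mm.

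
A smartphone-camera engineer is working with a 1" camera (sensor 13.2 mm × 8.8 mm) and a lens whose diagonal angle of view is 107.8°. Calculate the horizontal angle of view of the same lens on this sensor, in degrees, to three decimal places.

97.537°

Sensor diagonal = √(13.2² + 8.8²) = √251.6800 ≈ 15.8644 mm.
From the diagonal AOV: f = 15.8644 / (2·tan(53.9°)) = 15.8644 / 2.74268 ≈ 5.7843 mm.
Horizontal AOV = 2·arctan(13.2 / (2 × 5.7843)) = 2·arctan(1.14103) ≈ 97.5371°.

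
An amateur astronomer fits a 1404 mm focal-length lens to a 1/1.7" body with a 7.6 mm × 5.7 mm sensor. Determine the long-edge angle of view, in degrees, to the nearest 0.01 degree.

0.31°

Angle of view α = 2·arctan(w/2f) with w = 7.6 mm and f = 1404 mm.
w/2f = 0.00271; arctan(0.00271) ≈ 0.1551°, so α ≈ 0.3101°.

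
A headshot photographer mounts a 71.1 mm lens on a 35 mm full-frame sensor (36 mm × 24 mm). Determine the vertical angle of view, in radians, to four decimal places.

0.3344 rad

Angle of view α = 2·arctan(h/2f) with h = 24 mm and f = 71.1 mm.
h/2f = 0.16878; arctan(0.16878) ≈ 0.1672 rad, so α ≈ 0.3344 rad.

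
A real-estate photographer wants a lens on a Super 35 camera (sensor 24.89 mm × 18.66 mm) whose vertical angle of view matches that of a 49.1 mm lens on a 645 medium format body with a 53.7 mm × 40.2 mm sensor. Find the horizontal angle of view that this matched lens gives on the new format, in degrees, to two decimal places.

Equal vertical AOV ⇒ f₂ = f₁ · 18.66/40.2 = 49.1 × 0.46418 ≈ 22.7912 mm.
Horizontal AOV on the new format = 2·arctan(24.89 / (2 × 22.7912)) = 2·arctan(0.54604) ≈ 57.2730°.

57.27°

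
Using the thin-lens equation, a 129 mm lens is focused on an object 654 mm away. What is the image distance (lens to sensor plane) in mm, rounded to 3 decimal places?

160.697 mm

1/dᵢ = 1/f − 1/dₒ = 1/129 − 1/654 = 0.0062229 mm⁻¹.
dᵢ = 1/0.0062229 ≈ 160.6971 mm.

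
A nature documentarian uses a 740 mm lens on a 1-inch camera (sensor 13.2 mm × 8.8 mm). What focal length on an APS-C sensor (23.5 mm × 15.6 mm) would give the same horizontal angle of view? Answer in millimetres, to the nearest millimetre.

Equal angle of view means equal width/f ratio, so f₂ = f₁ · (width₂/width₁) = 740 × 23.5/13.2.
f₂ = 740 × 1.78030 ≈ 1317.424 mm.

1317 mm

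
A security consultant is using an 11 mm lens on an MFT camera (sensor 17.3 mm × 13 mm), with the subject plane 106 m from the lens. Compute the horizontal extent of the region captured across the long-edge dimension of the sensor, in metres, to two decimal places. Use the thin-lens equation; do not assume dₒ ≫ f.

dₒ: 106 m = 106000 mm.
Similar triangles through the lens centre give W/dₒ = w/dᵢ; with 1/f = 1/dₒ + 1/dᵢ this gives W = w·(dₒ − f)/f.
W = 17.3 mm × (106000 − 11) / 11 = 17.3 × 9635.3636 ≈ 166691.791 mm = 166.692 m.

166.69 m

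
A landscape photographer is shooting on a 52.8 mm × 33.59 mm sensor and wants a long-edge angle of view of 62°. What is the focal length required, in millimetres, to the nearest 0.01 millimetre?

From α = 2·arctan(w/2f) we get f = w / (2·tan(α/2)).
With w = 52.8 mm and α/2 = 31°, tan(α/2) ≈ 0.60086, so f ≈ 52.8 / 1.20172 ≈ 43.9370 mm.

43.94 mm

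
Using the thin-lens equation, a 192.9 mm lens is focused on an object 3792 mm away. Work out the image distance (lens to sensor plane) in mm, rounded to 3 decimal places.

1/dᵢ = 1/f − 1/dₒ = 1/192.9 − 1/3792 = 0.0049203 mm⁻¹.
dᵢ = 1/0.0049203 ≈ 203.2388 mm.

203.239 mm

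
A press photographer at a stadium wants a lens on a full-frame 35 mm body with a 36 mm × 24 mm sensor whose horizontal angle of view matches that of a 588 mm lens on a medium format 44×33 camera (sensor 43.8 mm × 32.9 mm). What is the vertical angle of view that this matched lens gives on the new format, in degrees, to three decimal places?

2.845°

Equal horizontal AOV ⇒ f₂ = f₁ · 36/43.8 = 588 × 0.82192 ≈ 483.2877 mm.
Vertical AOV on the new format = 2·arctan(24 / (2 × 483.2877)) = 2·arctan(0.02483) ≈ 2.8447°.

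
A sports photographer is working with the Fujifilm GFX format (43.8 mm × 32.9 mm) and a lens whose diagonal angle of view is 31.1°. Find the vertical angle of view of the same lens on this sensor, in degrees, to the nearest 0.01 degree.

Sensor diagonal = √(43.8² + 32.9²) = √3000.8500 ≈ 54.7800 mm.
From the diagonal AOV: f = 54.7800 / (2·tan(15.55°)) = 54.7800 / 0.55653 ≈ 98.4315 mm.
Vertical AOV = 2·arctan(32.9 / (2 × 98.4315)) = 2·arctan(0.16712) ≈ 18.9753°.

18.98°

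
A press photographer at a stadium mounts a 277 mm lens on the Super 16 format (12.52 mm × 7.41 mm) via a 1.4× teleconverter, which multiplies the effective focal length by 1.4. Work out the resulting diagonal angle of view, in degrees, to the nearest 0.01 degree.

2.15°

Effective focal length f = 277 × 1.4 = 387.8 mm.
Sensor diagonal = √(12.52² + 7.41²) = √211.6585 ≈ 14.5485 mm.
α = 2·arctan(14.548 / (2 × 387.8)) = 2·arctan(0.01876) ≈ 2.1492°.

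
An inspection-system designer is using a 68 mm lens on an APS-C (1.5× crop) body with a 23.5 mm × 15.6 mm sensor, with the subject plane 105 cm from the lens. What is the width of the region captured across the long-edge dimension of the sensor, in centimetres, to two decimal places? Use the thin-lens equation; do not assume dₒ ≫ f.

dₒ: 105 cm = 1050 mm.
Similar triangles through the lens centre give W/dₒ = w/dᵢ; with 1/f = 1/dₒ + 1/dᵢ this gives W = w·(dₒ − f)/f.
W = 23.5 mm × (1050 − 68) / 68 = 23.5 × 14.4412 ≈ 339.368 mm = 33.9368 cm.

33.94 cm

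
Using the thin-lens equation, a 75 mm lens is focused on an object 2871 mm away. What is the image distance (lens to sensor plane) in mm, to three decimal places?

77.012 mm

1/dᵢ = 1/f − 1/dₒ = 1/75 − 1/2871 = 0.0129850 mm⁻¹.
dᵢ = 1/0.0129850 ≈ 77.0118 mm.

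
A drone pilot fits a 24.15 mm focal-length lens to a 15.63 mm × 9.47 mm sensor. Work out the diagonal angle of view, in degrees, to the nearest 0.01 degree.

Sensor diagonal = √(15.63² + 9.47²) = √333.9778 ≈ 18.2751 mm.
Angle of view α = 2·arctan(d/2f) with d = 18.2751 mm and f = 24.15 mm.
d/2f = 0.37837; arctan(0.37837) ≈ 20.7249°, so α ≈ 41.4498°.

41.45°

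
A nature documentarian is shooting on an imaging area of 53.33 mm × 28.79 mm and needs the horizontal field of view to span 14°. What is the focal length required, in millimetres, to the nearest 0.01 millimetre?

From α = 2·arctan(w/2f) we get f = w / (2·tan(α/2)).
With w = 53.33 mm and α/2 = 7°, tan(α/2) ≈ 0.12278, so f ≈ 53.33 / 0.24557 ≈ 217.1690 mm.

217.17 mm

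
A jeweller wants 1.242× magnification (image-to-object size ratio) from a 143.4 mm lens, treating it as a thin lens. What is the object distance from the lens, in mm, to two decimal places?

With m = dᵢ/dₒ and 1/f = 1/dₒ + 1/dᵢ, substituting dᵢ = m·dₒ gives 1/f = (1 + 1/m)/dₒ, hence dₒ = f·(1 + 1/m).
dₒ = 143.4 × (1 + 1/1.242) = 143.4 × 1.80515 ≈ 258.859 mm.

258.86 mm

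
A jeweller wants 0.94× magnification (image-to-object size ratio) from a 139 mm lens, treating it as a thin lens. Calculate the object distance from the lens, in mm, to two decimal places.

With m = dᵢ/dₒ and 1/f = 1/dₒ + 1/dᵢ, substituting dᵢ = m·dₒ gives 1/f = (1 + 1/m)/dₒ, hence dₒ = f·(1 + 1/m).
dₒ = 139 × (1 + 1/0.94) = 139 × 2.06383 ≈ 286.872 mm.

286.87 mm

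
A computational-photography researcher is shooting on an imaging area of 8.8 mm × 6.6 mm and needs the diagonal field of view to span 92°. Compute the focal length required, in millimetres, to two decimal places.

5.31 mm

Sensor diagonal = √(8.8² + 6.6²) = √121.0000 ≈ 11.0000 mm.
From α = 2·arctan(d/2f) we get f = d / (2·tan(α/2)).
With d = 11.0000 mm and α/2 = 46°, tan(α/2) ≈ 1.03553, so f ≈ 11.0000 / 2.07106 ≈ 5.3113 mm.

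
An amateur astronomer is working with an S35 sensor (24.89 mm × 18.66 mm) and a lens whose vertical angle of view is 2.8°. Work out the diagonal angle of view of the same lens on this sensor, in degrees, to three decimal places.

From the vertical AOV: f = 18.66 / (2·tan(1.4°)) = 18.66 / 0.04888 ≈ 381.7595 mm.
Sensor diagonal = √(24.89² + 18.66²) = √967.7077 ≈ 31.1080 mm.
Diagonal AOV = 2·arctan(31.1080 / (2 × 381.7595)) = 2·arctan(0.04074) ≈ 4.6662°.

4.666°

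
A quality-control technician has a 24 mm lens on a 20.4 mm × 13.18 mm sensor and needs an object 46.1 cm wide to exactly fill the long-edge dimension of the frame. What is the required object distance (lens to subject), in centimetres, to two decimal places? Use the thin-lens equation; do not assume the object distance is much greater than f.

W: 46.1 cm = 461 mm.
Magnification m = w/W = dᵢ/dₒ; combined with 1/f = 1/dₒ + 1/dᵢ this gives dₒ = f·(1 + W/w).
dₒ = 24 mm × (1 + 461/20.4) = 24 × 23.5980 ≈ 566.353 mm = 56.6353 cm.

56.64 cm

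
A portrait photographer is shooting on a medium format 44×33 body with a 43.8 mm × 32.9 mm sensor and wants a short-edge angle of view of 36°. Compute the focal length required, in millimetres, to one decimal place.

From α = 2·arctan(h/2f) we get f = h / (2·tan(α/2)).
With h = 32.9 mm and α/2 = 18°, tan(α/2) ≈ 0.32492, so f ≈ 32.9 / 0.64984 ≈ 50.6279 mm.

50.6 mm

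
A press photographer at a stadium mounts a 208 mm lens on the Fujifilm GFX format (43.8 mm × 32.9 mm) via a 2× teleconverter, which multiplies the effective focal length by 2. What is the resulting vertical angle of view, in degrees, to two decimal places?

Effective focal length f = 208 × 2 = 416 mm.
α = 2·arctan(32.9 / (2 × 416)) = 2·arctan(0.03954) ≈ 4.5290°.

4.53°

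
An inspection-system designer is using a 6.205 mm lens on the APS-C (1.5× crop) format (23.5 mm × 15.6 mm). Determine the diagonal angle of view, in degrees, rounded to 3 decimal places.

132.504°

Sensor diagonal = √(23.5² + 15.6²) = √795.6100 ≈ 28.2066 mm.
Angle of view α = 2·arctan(d/2f) with d = 28.2066 mm and f = 6.205 mm.
d/2f = 2.27289; arctan(2.27289) ≈ 66.2520°, so α ≈ 132.5040°.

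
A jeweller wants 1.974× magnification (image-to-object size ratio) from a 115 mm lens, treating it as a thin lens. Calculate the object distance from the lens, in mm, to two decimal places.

With m = dᵢ/dₒ and 1/f = 1/dₒ + 1/dᵢ, substituting dᵢ = m·dₒ gives 1/f = (1 + 1/m)/dₒ, hence dₒ = f·(1 + 1/m).
dₒ = 115 × (1 + 1/1.974) = 115 × 1.50659 ≈ 173.257 mm.

173.26 mm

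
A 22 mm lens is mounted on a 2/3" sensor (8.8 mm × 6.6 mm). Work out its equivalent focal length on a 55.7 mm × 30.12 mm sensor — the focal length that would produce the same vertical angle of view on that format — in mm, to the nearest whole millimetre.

Equal angle of view means equal height/f ratio, so f₂ = f₁ · (height₂/height₁) = 22 × 30.12/6.6.
f₂ = 22 × 4.56364 ≈ 100.400 mm.

100 mm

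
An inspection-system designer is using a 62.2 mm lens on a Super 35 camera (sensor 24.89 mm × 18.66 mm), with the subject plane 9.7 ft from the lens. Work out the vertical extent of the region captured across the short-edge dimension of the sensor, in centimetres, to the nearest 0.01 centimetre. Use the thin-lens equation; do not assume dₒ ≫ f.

dₒ: 9.7 ft × 304.8 mm/ft = 2956.56 mm.
Similar triangles through the lens centre give W/dₒ = h/dᵢ; with 1/f = 1/dₒ + 1/dᵢ this gives W = h·(dₒ − f)/f.
W = 18.66 mm × (2956.56 − 62.2) / 62.2 = 18.66 × 46.5331 ≈ 868.308 mm = 86.8308 cm.

86.83 cm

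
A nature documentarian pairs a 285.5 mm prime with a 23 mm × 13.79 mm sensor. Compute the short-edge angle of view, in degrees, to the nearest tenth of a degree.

2.8°

Angle of view α = 2·arctan(h/2f) with h = 13.79 mm and f = 285.5 mm.
h/2f = 0.02415; arctan(0.02415) ≈ 1.3835°, so α ≈ 2.7669°.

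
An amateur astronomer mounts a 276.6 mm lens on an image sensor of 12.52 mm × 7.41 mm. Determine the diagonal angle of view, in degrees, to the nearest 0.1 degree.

3.0°

Sensor diagonal = √(12.52² + 7.41²) = √211.6585 ≈ 14.5485 mm.
Angle of view α = 2·arctan(d/2f) with d = 14.5485 mm and f = 276.6 mm.
d/2f = 0.02630; arctan(0.02630) ≈ 1.5065°, so α ≈ 3.0129°.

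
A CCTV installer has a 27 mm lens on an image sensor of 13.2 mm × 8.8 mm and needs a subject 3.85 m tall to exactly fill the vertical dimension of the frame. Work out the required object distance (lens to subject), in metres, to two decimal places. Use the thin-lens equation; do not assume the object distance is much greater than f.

W: 3.85 m = 3850 mm.
Magnification m = h/W = dᵢ/dₒ; combined with 1/f = 1/dₒ + 1/dᵢ this gives dₒ = f·(1 + W/h).
dₒ = 27 mm × (1 + 3850/8.8) = 27 × 438.5000 ≈ 11839.500 mm = 11.8395 m.

11.84 m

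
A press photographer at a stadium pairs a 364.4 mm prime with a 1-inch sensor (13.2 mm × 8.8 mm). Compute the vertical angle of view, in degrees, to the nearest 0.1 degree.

1.4°

Angle of view α = 2·arctan(h/2f) with h = 8.8 mm and f = 364.4 mm.
h/2f = 0.01207; arctan(0.01207) ≈ 0.6918°, so α ≈ 1.3836°.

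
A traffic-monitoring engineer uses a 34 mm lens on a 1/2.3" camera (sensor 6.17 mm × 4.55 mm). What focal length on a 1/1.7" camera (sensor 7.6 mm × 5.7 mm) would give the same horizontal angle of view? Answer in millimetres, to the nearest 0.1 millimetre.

41.9 mm

Equal angle of view means equal width/f ratio, so f₂ = f₁ · (width₂/width₁) = 34 × 7.6/6.17.
f₂ = 34 × 1.23177 ≈ 41.880 mm.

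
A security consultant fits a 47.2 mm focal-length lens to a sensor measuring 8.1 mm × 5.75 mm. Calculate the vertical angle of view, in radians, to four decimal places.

0.1217 rad

Angle of view α = 2·arctan(h/2f) with h = 5.75 mm and f = 47.2 mm.
h/2f = 0.06091; arctan(0.06091) ≈ 0.0608 rad, so α ≈ 0.1217 rad.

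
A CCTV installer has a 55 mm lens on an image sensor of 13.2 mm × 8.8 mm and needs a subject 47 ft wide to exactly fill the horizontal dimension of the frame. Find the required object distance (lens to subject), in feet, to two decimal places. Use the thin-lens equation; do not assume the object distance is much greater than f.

W: 47 ft × 304.8 mm/ft = 14325.60 mm.
Magnification m = w/W = dᵢ/dₒ; combined with 1/f = 1/dₒ + 1/dᵢ this gives dₒ = f·(1 + W/w).
dₒ = 55 mm × (1 + 14325.6/13.2) = 55 × 1086.2727 ≈ 59744.998 mm = 59744.998/304.8 ft = 196.014 ft.

196.01 ft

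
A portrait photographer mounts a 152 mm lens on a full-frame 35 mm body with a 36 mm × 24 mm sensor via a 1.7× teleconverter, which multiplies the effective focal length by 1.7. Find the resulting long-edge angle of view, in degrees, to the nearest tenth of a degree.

Effective focal length f = 152 × 1.7 = 258.4 mm.
α = 2·arctan(36 / (2 × 258.4)) = 2·arctan(0.06966) ≈ 7.9695°.

8.0°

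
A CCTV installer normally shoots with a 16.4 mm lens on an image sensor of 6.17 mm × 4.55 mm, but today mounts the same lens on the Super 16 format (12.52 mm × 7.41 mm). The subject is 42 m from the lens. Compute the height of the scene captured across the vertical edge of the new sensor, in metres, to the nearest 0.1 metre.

The focal length stays 16.4 mm; the relevant sensor dimension is now h = 7.41 mm. Object distance dₒ = 42 m = 42000 mm.
Thin-lens field height W = h·(dₒ − f)/f = 7.41 × (42000 − 16.4)/16.4 ≈ 18969.419 mm = 18.9694 m.

19.0 m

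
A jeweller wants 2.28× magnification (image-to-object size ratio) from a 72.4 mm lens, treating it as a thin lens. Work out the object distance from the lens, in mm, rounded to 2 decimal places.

104.15 mm

With m = dᵢ/dₒ and 1/f = 1/dₒ + 1/dᵢ, substituting dᵢ = m·dₒ gives 1/f = (1 + 1/m)/dₒ, hence dₒ = f·(1 + 1/m).
dₒ = 72.4 × (1 + 1/2.28) = 72.4 × 1.43860 ≈ 104.154 mm.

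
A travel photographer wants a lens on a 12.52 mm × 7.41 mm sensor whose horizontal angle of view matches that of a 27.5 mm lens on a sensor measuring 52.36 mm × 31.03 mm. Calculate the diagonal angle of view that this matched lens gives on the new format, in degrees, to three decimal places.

95.775°

Equal horizontal AOV ⇒ f₂ = f₁ · 12.52/52.36 = 27.5 × 0.23911 ≈ 6.5756 mm.
Sensor diagonal = √(12.52² + 7.41²) = √211.6585 ≈ 14.5485 mm.
Diagonal AOV on the new format = 2·arctan(14.5485 / (2 × 6.5756)) = 2·arctan(1.10624) ≈ 95.7753°.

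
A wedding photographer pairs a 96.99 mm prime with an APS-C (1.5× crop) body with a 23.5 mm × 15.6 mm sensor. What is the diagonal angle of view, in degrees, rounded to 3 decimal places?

16.547°

Sensor diagonal = √(23.5² + 15.6²) = √795.6100 ≈ 28.2066 mm.
Angle of view α = 2·arctan(d/2f) with d = 28.2066 mm and f = 96.99 mm.
d/2f = 0.14541; arctan(0.14541) ≈ 8.2734°, so α ≈ 16.5467°.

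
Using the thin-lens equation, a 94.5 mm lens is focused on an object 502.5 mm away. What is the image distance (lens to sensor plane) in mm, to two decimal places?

1/dᵢ = 1/f − 1/dₒ = 1/94.5 − 1/502.5 = 0.0085920 mm⁻¹.
dᵢ = 1/0.0085920 ≈ 116.3879 mm.

116.39 mm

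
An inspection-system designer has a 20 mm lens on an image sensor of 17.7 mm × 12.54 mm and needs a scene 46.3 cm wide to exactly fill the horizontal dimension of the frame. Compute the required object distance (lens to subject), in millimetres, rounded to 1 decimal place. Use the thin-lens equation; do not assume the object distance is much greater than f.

W: 46.3 cm = 463 mm.
Magnification m = w/W = dᵢ/dₒ; combined with 1/f = 1/dₒ + 1/dᵢ this gives dₒ = f·(1 + W/w).
dₒ = 20 mm × (1 + 463/17.7) = 20 × 27.1582 ≈ 543.164 mm.

543.2 mm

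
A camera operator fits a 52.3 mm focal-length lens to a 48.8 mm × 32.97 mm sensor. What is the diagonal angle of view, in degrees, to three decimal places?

58.762°

Sensor diagonal = √(48.8² + 32.97²) = √3468.4609 ≈ 58.8936 mm.
Angle of view α = 2·arctan(d/2f) with d = 58.8936 mm and f = 52.3 mm.
d/2f = 0.56304; arctan(0.56304) ≈ 29.3811°, so α ≈ 58.7622°.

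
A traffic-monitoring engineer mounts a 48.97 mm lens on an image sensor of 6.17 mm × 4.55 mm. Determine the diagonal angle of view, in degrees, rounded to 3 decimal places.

Sensor diagonal = √(6.17² + 4.55²) = √58.7714 ≈ 7.6663 mm.
Angle of view α = 2·arctan(d/2f) with d = 7.6663 mm and f = 48.97 mm.
d/2f = 0.07827; arctan(0.07827) ≈ 4.4757°, so α ≈ 8.9514°.

8.951°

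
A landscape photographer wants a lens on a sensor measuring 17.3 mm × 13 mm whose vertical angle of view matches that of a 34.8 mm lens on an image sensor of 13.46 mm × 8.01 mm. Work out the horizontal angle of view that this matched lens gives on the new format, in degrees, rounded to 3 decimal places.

Equal vertical AOV ⇒ f₂ = f₁ · 13/8.01 = 34.8 × 1.62297 ≈ 56.4794 mm.
Horizontal AOV on the new format = 2·arctan(17.3 / (2 × 56.4794)) = 2·arctan(0.15315) ≈ 17.4147°.

17.415°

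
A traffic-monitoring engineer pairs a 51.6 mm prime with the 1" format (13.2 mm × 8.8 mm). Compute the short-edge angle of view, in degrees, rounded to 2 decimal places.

9.75°

Angle of view α = 2·arctan(h/2f) with h = 8.8 mm and f = 51.6 mm.
h/2f = 0.08527; arctan(0.08527) ≈ 4.8739°, so α ≈ 9.7478°.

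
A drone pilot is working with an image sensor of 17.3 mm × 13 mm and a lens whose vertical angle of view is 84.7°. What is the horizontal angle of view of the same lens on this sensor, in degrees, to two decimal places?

From the vertical AOV: f = 13 / (2·tan(42.35°)) = 13 / 1.82305 ≈ 7.1309 mm.
Horizontal AOV = 2·arctan(17.3 / (2 × 7.1309)) = 2·arctan(1.21303) ≈ 100.9970°.

101.00°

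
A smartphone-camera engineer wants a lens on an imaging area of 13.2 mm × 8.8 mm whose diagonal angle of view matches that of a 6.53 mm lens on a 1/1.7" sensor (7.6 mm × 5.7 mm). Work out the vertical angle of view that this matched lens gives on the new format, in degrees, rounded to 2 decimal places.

Sensor diagonal = √(7.6² + 5.7²) = √90.2500 ≈ 9.5000 mm.
Sensor diagonal = √(13.2² + 8.8²) = √251.6800 ≈ 15.8644 mm.
Equal diagonal AOV ⇒ f₂ = f₁ · 15.8644/9.5000 = 6.53 × 1.66994 ≈ 10.9047 mm.
Vertical AOV on the new format = 2·arctan(8.8 / (2 × 10.9047)) = 2·arctan(0.40350) ≈ 43.9477°.

43.95°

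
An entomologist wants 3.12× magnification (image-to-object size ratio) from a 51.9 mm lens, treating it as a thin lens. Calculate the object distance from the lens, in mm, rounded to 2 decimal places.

68.53 mm

With m = dᵢ/dₒ and 1/f = 1/dₒ + 1/dᵢ, substituting dᵢ = m·dₒ gives 1/f = (1 + 1/m)/dₒ, hence dₒ = f·(1 + 1/m).
dₒ = 51.9 × (1 + 1/3.12) = 51.9 × 1.32051 ≈ 68.535 mm.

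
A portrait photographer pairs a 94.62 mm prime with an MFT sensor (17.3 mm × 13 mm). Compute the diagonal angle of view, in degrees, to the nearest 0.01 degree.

13.05°

Sensor diagonal = √(17.3² + 13²) = √468.2900 ≈ 21.6400 mm.
Angle of view α = 2·arctan(d/2f) with d = 21.6400 mm and f = 94.62 mm.
d/2f = 0.11435; arctan(0.11435) ≈ 6.5236°, so α ≈ 13.0471°.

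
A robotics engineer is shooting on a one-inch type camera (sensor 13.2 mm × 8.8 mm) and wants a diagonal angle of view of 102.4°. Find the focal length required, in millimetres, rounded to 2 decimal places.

6.38 mm

Sensor diagonal = √(13.2² + 8.8²) = √251.6800 ≈ 15.8644 mm.
From α = 2·arctan(d/2f) we get f = d / (2·tan(α/2)).
With d = 15.8644 mm and α/2 = 51.2°, tan(α/2) ≈ 1.24375, so f ≈ 15.8644 / 2.48750 ≈ 6.3777 mm.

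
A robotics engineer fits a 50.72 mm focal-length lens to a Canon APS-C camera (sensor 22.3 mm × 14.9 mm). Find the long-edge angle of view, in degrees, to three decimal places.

24.797°

Angle of view α = 2·arctan(w/2f) with w = 22.3 mm and f = 50.72 mm.
w/2f = 0.21983; arctan(0.21983) ≈ 12.3984°, so α ≈ 24.7967°.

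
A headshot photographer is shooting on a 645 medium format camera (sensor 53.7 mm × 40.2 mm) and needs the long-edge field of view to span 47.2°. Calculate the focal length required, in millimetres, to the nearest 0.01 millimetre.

From α = 2·arctan(w/2f) we get f = w / (2·tan(α/2)).
With w = 53.7 mm and α/2 = 23.6°, tan(α/2) ≈ 0.43689, so f ≈ 53.7 / 0.87378 ≈ 61.4572 mm.

61.46 mm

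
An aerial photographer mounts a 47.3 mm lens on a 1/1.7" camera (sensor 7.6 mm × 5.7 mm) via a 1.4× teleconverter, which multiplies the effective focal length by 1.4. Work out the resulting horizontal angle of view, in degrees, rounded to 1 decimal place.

6.6°

Effective focal length f = 47.3 × 1.4 = 66.22 mm.
α = 2·arctan(7.6 / (2 × 66.22)) = 2·arctan(0.05738) ≈ 6.5686°.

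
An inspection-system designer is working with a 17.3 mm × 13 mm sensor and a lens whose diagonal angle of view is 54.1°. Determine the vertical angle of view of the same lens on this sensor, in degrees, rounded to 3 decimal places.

34.107°

Sensor diagonal = √(17.3² + 13²) = √468.2900 ≈ 21.6400 mm.
From the diagonal AOV: f = 21.6400 / (2·tan(27.05°)) = 21.6400 / 1.02125 ≈ 21.1897 mm.
Vertical AOV = 2·arctan(13 / (2 × 21.1897)) = 2·arctan(0.30675) ≈ 34.1071°.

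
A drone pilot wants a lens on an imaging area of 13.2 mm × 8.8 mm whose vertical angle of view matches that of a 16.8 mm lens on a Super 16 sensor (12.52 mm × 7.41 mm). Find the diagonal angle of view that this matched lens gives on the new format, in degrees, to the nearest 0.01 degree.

Equal vertical AOV ⇒ f₂ = f₁ · 8.8/7.41 = 16.8 × 1.18758 ≈ 19.9514 mm.
Sensor diagonal = √(13.2² + 8.8²) = √251.6800 ≈ 15.8644 mm.
Diagonal AOV on the new format = 2·arctan(15.8644 / (2 × 19.9514)) = 2·arctan(0.39758) ≈ 43.3632°.

43.36°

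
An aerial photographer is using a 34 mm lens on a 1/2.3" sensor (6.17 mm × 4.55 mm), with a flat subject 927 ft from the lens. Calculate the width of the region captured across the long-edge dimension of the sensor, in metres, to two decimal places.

dₒ: 927 ft × 304.8 mm/ft = 282549.59 mm.
Similar triangles through the lens centre give W/dₒ = w/dᵢ; with 1/f = 1/dₒ + 1/dᵢ this gives W = w·(dₒ − f)/f.
W = 6.17 mm × (282550 − 34) / 34 = 6.17 × 8309.2821 ≈ 51268.270 mm = 51.2683 m.

51.27 m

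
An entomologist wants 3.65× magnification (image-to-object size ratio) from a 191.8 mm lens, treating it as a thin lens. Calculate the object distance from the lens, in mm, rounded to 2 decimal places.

244.35 mm

With m = dᵢ/dₒ and 1/f = 1/dₒ + 1/dᵢ, substituting dᵢ = m·dₒ gives 1/f = (1 + 1/m)/dₒ, hence dₒ = f·(1 + 1/m).
dₒ = 191.8 × (1 + 1/3.65) = 191.8 × 1.27397 ≈ 244.348 mm.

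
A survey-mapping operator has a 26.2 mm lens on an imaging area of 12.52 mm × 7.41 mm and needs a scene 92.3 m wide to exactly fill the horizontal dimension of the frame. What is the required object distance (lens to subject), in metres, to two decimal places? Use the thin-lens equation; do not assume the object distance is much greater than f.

193.18 m

W: 92.3 m = 92300 mm.
Magnification m = w/W = dᵢ/dₒ; combined with 1/f = 1/dₒ + 1/dᵢ this gives dₒ = f·(1 + W/w).
dₒ = 26.2 mm × (1 + 92300/12.52) = 26.2 × 7373.2045 ≈ 193177.957 mm = 193.178 m.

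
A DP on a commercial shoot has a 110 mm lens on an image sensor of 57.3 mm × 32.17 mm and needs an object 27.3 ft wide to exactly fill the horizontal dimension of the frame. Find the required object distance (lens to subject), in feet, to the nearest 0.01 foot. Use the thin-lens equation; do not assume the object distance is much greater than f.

52.77 ft

W: 27.3 ft × 304.8 mm/ft = 8321.04 mm.
Magnification m = w/W = dᵢ/dₒ; combined with 1/f = 1/dₒ + 1/dᵢ this gives dₒ = f·(1 + W/w).
dₒ = 110 mm × (1 + 8321.04/57.3) = 110 × 146.2188 ≈ 16084.073 mm = 16084.073/304.8 ft = 52.7693 ft.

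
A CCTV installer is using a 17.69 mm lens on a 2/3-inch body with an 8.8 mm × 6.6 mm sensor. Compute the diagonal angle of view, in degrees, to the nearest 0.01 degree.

34.54°

Sensor diagonal = √(8.8² + 6.6²) = √121.0000 ≈ 11.0000 mm.
Angle of view α = 2·arctan(d/2f) with d = 11.0000 mm and f = 17.69 mm.
d/2f = 0.31091; arctan(0.31091) ≈ 17.2710°, so α ≈ 34.5420°.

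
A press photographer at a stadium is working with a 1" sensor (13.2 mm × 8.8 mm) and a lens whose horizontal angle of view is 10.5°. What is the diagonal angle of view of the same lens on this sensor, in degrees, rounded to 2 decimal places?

12.60°

From the horizontal AOV: f = 13.2 / (2·tan(5.25°)) = 13.2 / 0.18377 ≈ 71.8273 mm.
Sensor diagonal = √(13.2² + 8.8²) = √251.6800 ≈ 15.8644 mm.
Diagonal AOV = 2·arctan(15.8644 / (2 × 71.8273)) = 2·arctan(0.11043) ≈ 12.6038°.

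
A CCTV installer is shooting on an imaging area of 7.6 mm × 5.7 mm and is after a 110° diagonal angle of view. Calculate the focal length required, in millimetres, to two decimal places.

3.33 mm

Sensor diagonal = √(7.6² + 5.7²) = √90.2500 ≈ 9.5000 mm.
From α = 2·arctan(d/2f) we get f = d / (2·tan(α/2)).
With d = 9.5000 mm and α/2 = 55°, tan(α/2) ≈ 1.42815, so f ≈ 9.5000 / 2.85630 ≈ 3.3260 mm.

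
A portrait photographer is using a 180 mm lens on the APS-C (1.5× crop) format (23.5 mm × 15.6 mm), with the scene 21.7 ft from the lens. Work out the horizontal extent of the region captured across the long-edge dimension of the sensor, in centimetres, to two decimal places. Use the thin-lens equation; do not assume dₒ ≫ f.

dₒ: 21.7 ft × 304.8 mm/ft = 6614.16 mm.
Similar triangles through the lens centre give W/dₒ = w/dᵢ; with 1/f = 1/dₒ + 1/dᵢ this gives W = w·(dₒ − f)/f.
W = 23.5 mm × (6614.16 − 180) / 180 = 23.5 × 35.7453 ≈ 840.015 mm = 84.0015 cm.

84.00 cm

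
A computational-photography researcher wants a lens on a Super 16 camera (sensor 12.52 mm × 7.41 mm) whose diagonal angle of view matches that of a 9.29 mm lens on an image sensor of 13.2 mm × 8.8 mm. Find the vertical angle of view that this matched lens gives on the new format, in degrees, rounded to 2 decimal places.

47.01°

Sensor diagonal = √(13.2² + 8.8²) = √251.6800 ≈ 15.8644 mm.
Sensor diagonal = √(12.52² + 7.41²) = √211.6585 ≈ 14.5485 mm.
Equal diagonal AOV ⇒ f₂ = f₁ · 14.5485/15.8644 = 9.29 × 0.91705 ≈ 8.5194 mm.
Vertical AOV on the new format = 2·arctan(7.41 / (2 × 8.5194)) = 2·arctan(0.43489) ≈ 47.0074°.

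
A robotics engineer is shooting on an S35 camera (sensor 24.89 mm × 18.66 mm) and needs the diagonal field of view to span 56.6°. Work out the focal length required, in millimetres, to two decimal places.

Sensor diagonal = √(24.89² + 18.66²) = √967.7077 ≈ 31.1080 mm.
From α = 2·arctan(d/2f) we get f = d / (2·tan(α/2)).
With d = 31.1080 mm and α/2 = 28.3°, tan(α/2) ≈ 0.53844, so f ≈ 31.1080 / 1.07689 ≈ 28.8869 mm.

28.89 mm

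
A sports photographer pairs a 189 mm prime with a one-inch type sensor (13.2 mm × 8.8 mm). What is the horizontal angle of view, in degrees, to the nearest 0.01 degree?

Angle of view α = 2·arctan(w/2f) with w = 13.2 mm and f = 189 mm.
w/2f = 0.03492; arctan(0.03492) ≈ 2.0000°, so α ≈ 4.0000°.

4.00°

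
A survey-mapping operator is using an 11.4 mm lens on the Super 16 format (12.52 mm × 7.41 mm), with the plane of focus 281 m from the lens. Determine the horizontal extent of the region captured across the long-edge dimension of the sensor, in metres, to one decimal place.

308.6 m

dₒ: 281 m = 281000 mm.
Similar triangles through the lens centre give W/dₒ = w/dᵢ; with 1/f = 1/dₒ + 1/dᵢ this gives W = w·(dₒ − f)/f.
W = 12.52 mm × (281000 − 11.4) / 11.4 = 12.52 × 24648.1228 ≈ 308594.498 mm = 308.594 m.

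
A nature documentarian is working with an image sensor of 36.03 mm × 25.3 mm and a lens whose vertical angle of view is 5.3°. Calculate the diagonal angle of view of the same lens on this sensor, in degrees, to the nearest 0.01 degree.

From the vertical AOV: f = 25.3 / (2·tan(2.65°)) = 25.3 / 0.09257 ≈ 273.3112 mm.
Sensor diagonal = √(36.03² + 25.3²) = √1938.2509 ≈ 44.0256 mm.
Diagonal AOV = 2·arctan(44.0256 / (2 × 273.3112)) = 2·arctan(0.08054) ≈ 9.2095°.

9.21°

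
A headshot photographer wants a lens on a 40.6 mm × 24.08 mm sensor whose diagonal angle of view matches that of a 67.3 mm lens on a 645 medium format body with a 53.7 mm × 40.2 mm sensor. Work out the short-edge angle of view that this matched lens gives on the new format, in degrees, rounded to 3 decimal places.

28.528°

Sensor diagonal = √(53.7² + 40.2²) = √4499.7300 ≈ 67.0800 mm.
Sensor diagonal = √(40.6² + 24.08²) = √2228.2064 ≈ 47.2039 mm.
Equal diagonal AOV ⇒ f₂ = f₁ · 47.2039/67.0800 = 67.3 × 0.70370 ≈ 47.3587 mm.
Short-edge AOV on the new format = 2·arctan(24.08 / (2 × 47.3587)) = 2·arctan(0.25423) ≈ 28.5282°.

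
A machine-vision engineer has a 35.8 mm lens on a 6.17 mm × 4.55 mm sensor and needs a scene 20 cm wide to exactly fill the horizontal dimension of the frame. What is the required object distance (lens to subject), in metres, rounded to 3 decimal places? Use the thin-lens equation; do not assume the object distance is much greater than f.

W: 20 cm = 200 mm.
Magnification m = w/W = dᵢ/dₒ; combined with 1/f = 1/dₒ + 1/dᵢ this gives dₒ = f·(1 + W/w).
dₒ = 35.8 mm × (1 + 200/6.17) = 35.8 × 33.4149 ≈ 1196.254 mm = 1.19625 m.

1.196 m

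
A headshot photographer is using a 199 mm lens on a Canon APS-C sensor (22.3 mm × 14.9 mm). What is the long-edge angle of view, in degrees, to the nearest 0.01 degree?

6.41°

Angle of view α = 2·arctan(w/2f) with w = 22.3 mm and f = 199 mm.
w/2f = 0.05603; arctan(0.05603) ≈ 3.2069°, so α ≈ 6.4139°.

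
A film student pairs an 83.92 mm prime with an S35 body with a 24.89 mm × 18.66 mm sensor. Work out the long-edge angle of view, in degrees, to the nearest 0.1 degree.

Angle of view α = 2·arctan(w/2f) with w = 24.89 mm and f = 83.92 mm.
w/2f = 0.14830; arctan(0.14830) ≈ 8.4353°, so α ≈ 16.8705°.

16.9°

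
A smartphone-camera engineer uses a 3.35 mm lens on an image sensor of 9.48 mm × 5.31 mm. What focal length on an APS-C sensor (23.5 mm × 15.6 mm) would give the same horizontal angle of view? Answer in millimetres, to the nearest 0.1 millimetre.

8.3 mm

Equal angle of view means equal width/f ratio, so f₂ = f₁ · (width₂/width₁) = 3.35 × 23.5/9.48.
f₂ = 3.35 × 2.47890 ≈ 8.304 mm.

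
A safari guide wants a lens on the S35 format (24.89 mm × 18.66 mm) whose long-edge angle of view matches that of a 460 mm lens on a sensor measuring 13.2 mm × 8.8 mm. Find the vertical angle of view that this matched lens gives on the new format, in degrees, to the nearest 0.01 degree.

Equal long-edge AOV ⇒ f₂ = f₁ · 24.89/13.2 = 460 × 1.88561 ≈ 867.3788 mm.
Vertical AOV on the new format = 2·arctan(18.66 / (2 × 867.3788)) = 2·arctan(0.01076) ≈ 1.2326°.

1.23°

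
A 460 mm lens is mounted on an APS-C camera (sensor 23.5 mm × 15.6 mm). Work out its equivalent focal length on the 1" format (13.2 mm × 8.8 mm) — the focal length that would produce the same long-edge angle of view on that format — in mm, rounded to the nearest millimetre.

Equal angle of view means equal width/f ratio, so f₂ = f₁ · (width₂/width₁) = 460 × 13.2/23.5.
f₂ = 460 × 0.56170 ≈ 258.383 mm.

258 mm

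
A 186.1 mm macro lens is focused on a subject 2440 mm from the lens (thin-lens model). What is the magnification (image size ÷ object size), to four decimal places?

0.0826×

Thin lens: 1/f = 1/dₒ + 1/dᵢ → 1/dᵢ = 1/186.1 − 1/2440 = 0.0049636 mm⁻¹, so dᵢ ≈ 201.4659 mm.
Magnification m = dᵢ/dₒ = 201.4659/2440 ≈ 0.08257.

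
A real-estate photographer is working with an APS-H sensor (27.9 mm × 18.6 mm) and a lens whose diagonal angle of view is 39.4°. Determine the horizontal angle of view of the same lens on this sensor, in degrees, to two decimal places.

33.18°

Sensor diagonal = √(27.9² + 18.6²) = √1124.3700 ≈ 33.5316 mm.
From the diagonal AOV: f = 33.5316 / (2·tan(19.7°)) = 33.5316 / 0.71610 ≈ 46.8251 mm.
Horizontal AOV = 2·arctan(27.9 / (2 × 46.8251)) = 2·arctan(0.29792) ≈ 33.1794°.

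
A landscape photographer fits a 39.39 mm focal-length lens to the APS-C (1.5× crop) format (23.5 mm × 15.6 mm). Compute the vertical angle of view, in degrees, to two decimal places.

Angle of view α = 2·arctan(h/2f) with h = 15.6 mm and f = 39.39 mm.
h/2f = 0.19802; arctan(0.19802) ≈ 11.2008°, so α ≈ 22.4016°.

22.40°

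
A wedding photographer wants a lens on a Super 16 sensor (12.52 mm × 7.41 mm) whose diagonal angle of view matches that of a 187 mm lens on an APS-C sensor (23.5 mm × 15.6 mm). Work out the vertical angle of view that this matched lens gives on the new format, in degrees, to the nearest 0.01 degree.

4.40°

Sensor diagonal = √(23.5² + 15.6²) = √795.6100 ≈ 28.2066 mm.
Sensor diagonal = √(12.52² + 7.41²) = √211.6585 ≈ 14.5485 mm.
Equal diagonal AOV ⇒ f₂ = f₁ · 14.5485/28.2066 = 187 × 0.51578 ≈ 96.4516 mm.
Vertical AOV on the new format = 2·arctan(7.41 / (2 × 96.4516)) = 2·arctan(0.03841) ≈ 4.3996°.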